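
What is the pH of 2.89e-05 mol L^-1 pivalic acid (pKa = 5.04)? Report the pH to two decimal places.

pH = 4.91

(CH3)3CCOOH ⇌ (CH3)3CCOO- + H+
Ka = 10^(−5.04) = 9.12 × 10^-6
From the ICE table, Ka = x²/(2.89e-05 − x) = 9.12 × 10^-6.
Here C₀/Ka ≈ 3.17, so the small-x approximation fails. Use the quadratic:
x = [−9.12e-06 + √(9.12e-06² + 1.05e-09)]/2 = 1.23 × 10^-5 M
pH = −log(1.23 × 10^-5) = 4.91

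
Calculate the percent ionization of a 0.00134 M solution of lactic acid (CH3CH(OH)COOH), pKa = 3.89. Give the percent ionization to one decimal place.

26.6%

CH3CH(OH)COOH ⇌ CH3CH(OH)COO- + H+; let x = [H+] at equilibrium.
Ka = 10^(−3.89) = 1.29 × 10^-4
Ka = x²/(C₀ − x); solving the quadratic gives x = 3.56 × 10^-4 M.
Fraction ionized = 3.56 × 10^-4 / 0.00134 = 0.2657 → 26.6%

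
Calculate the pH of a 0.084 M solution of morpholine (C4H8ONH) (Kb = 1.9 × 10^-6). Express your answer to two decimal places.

C4H8ONH + H2O ⇌ C4H8ONH2+ + OH-
Let x = [OH-] at equilibrium. Kb = x²/(0.084 − x).
Since Kb ≪ C₀, x ≈ √(Kb·C₀) = 3.99 × 10^-4 M.
Check: 0.48% ionized — well under 5%, approximation valid.
pOH = −log(3.99 × 10^-4) = 3.40; pH = 14.00 − 3.40 = 10.60

pH = 10.60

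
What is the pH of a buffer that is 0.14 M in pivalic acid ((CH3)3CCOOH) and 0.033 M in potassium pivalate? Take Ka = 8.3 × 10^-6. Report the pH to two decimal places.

pH = 4.45

pKa = −log(8.3 × 10^-6) = 5.081
pH = pKa + log([A⁻]/[HA]) = 5.081 + log(0.033/0.14)
pH = 5.081 + (-0.628) = 4.45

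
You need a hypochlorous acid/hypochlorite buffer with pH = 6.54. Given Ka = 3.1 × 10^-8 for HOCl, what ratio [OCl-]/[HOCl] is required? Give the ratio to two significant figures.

ratio = 0.11

pKa = -log(3.1 × 10^-8) = 7.509
pH = pKa + log(r) ⇒ log(r) = 6.54 − 7.509 = -0.969
r = [OCl-]/[HOCl] = 10^(-0.969) = 0.107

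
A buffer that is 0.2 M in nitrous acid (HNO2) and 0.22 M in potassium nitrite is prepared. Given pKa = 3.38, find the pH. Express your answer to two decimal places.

pH = 3.42

pH = pKa + log([A⁻]/[HA]) = 3.38 + log(0.22/0.2)
pH = 3.38 + (+0.041) = 3.42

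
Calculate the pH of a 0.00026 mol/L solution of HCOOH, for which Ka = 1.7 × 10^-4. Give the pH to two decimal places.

HCOOH ⇌ HCOO- + H+
From the ICE table, Ka = x²/(0.00026 − x) = 1.7 × 10^-4.
x is not negligible relative to C₀; solve x² + 0.00017·x − 4.42e-08 = 0.
x = (−Ka + √(Ka² + 4·Ka·C₀))/2 = 1.42 × 10^-4 M
pH = −log[H+] = −log(1.42 × 10^-4) = 3.85

pH = 3.85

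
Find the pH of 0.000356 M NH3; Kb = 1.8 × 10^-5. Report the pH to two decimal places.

NH3 + H2O ⇌ NH4+ + OH-
From the ICE table, Kb = x²/(0.000356 − x) = 1.8 × 10^-5.
x is not negligible relative to C₀; solve x² + 1.8e-05·x − 6.41e-09 = 0.
x = (−Kb + √(Kb² + 4·Kb·C₀))/2 = 7.16 × 10^-5 M
pOH = −log(7.16 × 10^-5) = 4.15; pH = 14.00 − 4.15 = 9.85

pH = 9.85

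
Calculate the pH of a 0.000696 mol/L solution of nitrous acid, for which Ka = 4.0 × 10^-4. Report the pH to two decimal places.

pH = 3.44

HNO2 ⇌ NO2- + H+
Let x = [H+] at equilibrium. Ka = x²/(0.000696 − x).
The 5% rule fails; solving x² + Ka·x − Ka·C₀ = 0 exactly:
x = [−0.0004 + √(0.0004² + 1.11e-06)]/2 = 3.64 × 10^-4 M
pH = −log[H+] = −log(3.64 × 10^-4) = 3.44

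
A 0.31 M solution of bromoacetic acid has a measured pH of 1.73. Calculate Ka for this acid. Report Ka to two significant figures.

[H+] = 10^(-1.73) = 1.86 × 10^-2 M
At equilibrium [HA] = 0.31 − 1.86 × 10^-2 = 2.91 × 10^-1 M
Ka = [H+][A-]/[HA] = (1.86 × 10^-2)² / 2.91 × 10^-1 = 1.2 × 10^-3

Ka = 1.2 × 10^-3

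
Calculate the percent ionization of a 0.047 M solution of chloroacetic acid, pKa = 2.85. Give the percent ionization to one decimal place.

15.9%

ClCH2COOH ⇌ ClCH2COO- + H+; let x = [H+] at equilibrium.
Ka = 10^(−2.85) = 1.41 × 10^-3
Ka = x²/(C₀ − x); solving the quadratic gives x = 7.47 × 10^-3 M.
% ionization = x/C₀ × 100% = 7.47 × 10^-3/0.047 × 100% = 15.9%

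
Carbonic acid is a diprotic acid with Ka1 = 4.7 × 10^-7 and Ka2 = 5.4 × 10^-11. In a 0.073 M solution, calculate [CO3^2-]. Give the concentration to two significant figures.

5.4 × 10^-11 M

First ionization gives [H+] ≈ [HCO3-] = 1.85 × 10^-4 M.
Second step: Ka2 = [H+][CO3^2-]/[HCO3-] ≈ [CO3^2-] (since [H+] ≈ [HCO3-]).
So [CO3^2-] ≈ Ka2.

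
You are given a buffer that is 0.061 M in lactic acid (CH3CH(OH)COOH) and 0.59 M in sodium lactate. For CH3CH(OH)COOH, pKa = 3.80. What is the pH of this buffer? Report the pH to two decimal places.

pH = 4.79

Henderson–Hasselbalch: pH = pKa + log([CH3CH(OH)COO-]/[CH3CH(OH)COOH]) = 3.80 + log(0.59/0.061)
pH = 3.80 + (+0.986) = 4.79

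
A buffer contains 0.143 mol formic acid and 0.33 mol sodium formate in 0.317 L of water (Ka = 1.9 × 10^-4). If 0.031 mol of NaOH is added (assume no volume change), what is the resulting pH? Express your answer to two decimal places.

pH = 4.23

After neutralization: n(HCOOH) = 0.112 mol, n(HCOO-) = 0.361 mol.
pKa = −log(1.9 × 10^-4) = 3.721
pH = pKa + log([A⁻]/[HA]) = 3.721 + log(0.361/0.112) = 3.721 +0.508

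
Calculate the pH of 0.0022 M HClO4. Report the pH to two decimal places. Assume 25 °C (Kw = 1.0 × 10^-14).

HClO4 is a strong acid and dissociates completely, so [H+] = 0.0022 M.
pH = -log(0.0022) = 2.66

pH = 2.66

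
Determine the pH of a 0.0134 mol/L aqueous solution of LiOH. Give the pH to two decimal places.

pH = 12.13

LiOH is a strong base; [OH-] = 0.0134 M.
pOH = -log(0.0134) = 1.87
pH = 14.00 - 1.87 = 12.13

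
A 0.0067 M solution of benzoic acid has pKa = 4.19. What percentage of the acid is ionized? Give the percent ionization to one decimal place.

9.3%

C6H5COOH ⇌ C6H5COO- + H+; let x = [H+] at equilibrium.
Ka = 10^(−4.19) = 6.46 × 10^-5
Solve x² + 6.46e-05x − 4.33e-07 = 0 → x = 6.26 × 10^-4 M
% ionization = x/C₀ × 100% = 6.26 × 10^-4/0.0067 × 100% = 9.3%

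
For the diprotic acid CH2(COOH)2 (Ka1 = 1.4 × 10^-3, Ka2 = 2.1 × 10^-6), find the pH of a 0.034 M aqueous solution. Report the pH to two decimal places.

Ka1 ≫ Ka2, so treat the first dissociation as the only significant source of H+.
Ka1 = x²/(0.034 − x) = 1.4 × 10^-3
Solving the quadratic: x = (−Ka1 + √(Ka1² + 4·Ka1·C₀))/2 = 6.23 × 10^-3 M
pH = −log(6.23 × 10^-3) = 2.21

pH = 2.21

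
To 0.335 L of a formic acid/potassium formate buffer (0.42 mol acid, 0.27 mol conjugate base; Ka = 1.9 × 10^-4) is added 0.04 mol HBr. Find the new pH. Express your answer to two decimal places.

Added H+ converts HCOO- to HCOOH: HCOOH → 0.46 mol, HCOO- → 0.23 mol.
pKa = −log(1.9 × 10^-4) = 3.721
pH = pKa + log(n_HCOO-/n_HCOOH) = 3.721 + log(0.23/0.46) = 3.721 + (-0.301)

pH = 3.42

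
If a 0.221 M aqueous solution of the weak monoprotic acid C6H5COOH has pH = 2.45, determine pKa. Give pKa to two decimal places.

pKa = 4.24

[H+] = 10^(-2.45) = 3.55 × 10^-3 M
At equilibrium [HA] = 0.221 − 3.55 × 10^-3 = 2.17 × 10^-1 M
Ka = [H+][A-]/[HA] = (3.55 × 10^-3)² / 2.17 × 10^-1 = 5.81 × 10^-5
pKa = -log(5.81 × 10^-5) = 4.24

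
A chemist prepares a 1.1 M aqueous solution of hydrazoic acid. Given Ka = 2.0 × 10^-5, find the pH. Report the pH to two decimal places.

HN3 ⇌ N3- + H+
From the ICE table, Ka = [H+]²/(1.1 − [H+]) = 2.0 × 10^-5.
Neglecting [H+] in the denominator: [H+] = √(2.0 × 10^-5 × 1.1) = 4.69 × 10^-3 M
Check: 0.43% ionized — well under 5%, approximation valid.
pH = −log(4.69 × 10^-3) = 2.33

pH = 2.33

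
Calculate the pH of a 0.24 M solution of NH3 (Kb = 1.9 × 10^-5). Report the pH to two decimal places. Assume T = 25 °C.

NH3 + H2O ⇌ NH4+ + OH-
From the ICE table, Kb = [OH-]²/(0.24 − [OH-]) = 1.9 × 10^-5.
Assume [OH-] ≪ 0.24: [OH-] ≈ √(1.9 × 10^-5 × 0.24) = 2.14 × 10^-3 M
Check: 0.89% ionized — well under 5%, approximation valid.
pOH = 2.67, so pH = 14.00 − pOH = 11.33

pH = 11.33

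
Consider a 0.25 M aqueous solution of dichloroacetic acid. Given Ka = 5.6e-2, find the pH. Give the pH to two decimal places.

Cl2CHCOOH ⇌ Cl2CHCOO- + H+
From the ICE table, Ka = [H+]²/(0.25 − [H+]) = 5.6 × 10^-2.
Here C₀/Ka ≈ 4.46, so the small-[H+] approximation fails. Use the quadratic:
[H+] = [−0.056 + √(0.056² + 0.056)]/2 = 9.36 × 10^-2 M
pH = −log[H+] = −log(9.36 × 10^-2) = 1.03

pH = 1.03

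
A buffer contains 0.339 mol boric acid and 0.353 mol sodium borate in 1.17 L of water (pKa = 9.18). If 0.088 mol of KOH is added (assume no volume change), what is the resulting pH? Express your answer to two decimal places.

OH- converts B(OH)3 to B(OH)4-: B(OH)3 → 0.251 mol, B(OH)4- → 0.441 mol.
Henderson–Hasselbalch with mole ratio 0.441/0.251: pH = 9.18 + (+0.245)

pH = 9.42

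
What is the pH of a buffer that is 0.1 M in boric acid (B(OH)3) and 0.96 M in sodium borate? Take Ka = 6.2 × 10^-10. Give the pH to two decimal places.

pKa = −log(6.2 × 10^-10) = 9.208
Using pH = pKa + log([base]/[acid]) with [base]/[acid] = 0.96/0.1:
pH = 9.208 + (+0.982) = 10.19

pH = 10.19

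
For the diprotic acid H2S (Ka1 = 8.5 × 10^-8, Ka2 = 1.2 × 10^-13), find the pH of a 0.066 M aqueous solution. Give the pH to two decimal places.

Ka1 ≫ Ka2, so treat the first dissociation as the only significant source of H+.
Ka1 = x²/(0.066 − x) = 8.5 × 10^-8
x ≈ √(8.5 × 10^-8 × 0.066) = 7.49 × 10^-5 M
pH = −log(7.49 × 10^-5) = 4.13

pH = 4.13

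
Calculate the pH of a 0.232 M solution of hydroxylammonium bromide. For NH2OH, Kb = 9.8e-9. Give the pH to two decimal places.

pH = 3.31

NH3OH+ is the conjugate acid of the weak base NH2OH.
Ka = Kw/Kb = 1.0×10^-14 / 9.8 × 10^-9 = 1.02 × 10^-6
From the ICE table, Ka = x²/(0.232 − x) = 1.02 × 10^-6.
Neglecting x in the denominator: x = √(1.02 × 10^-6 × 0.232) = 4.86 × 10^-4 M
Check: 0.21% ionized — well under 5%, approximation valid.
pH = −log(4.86 × 10^-4) = 3.31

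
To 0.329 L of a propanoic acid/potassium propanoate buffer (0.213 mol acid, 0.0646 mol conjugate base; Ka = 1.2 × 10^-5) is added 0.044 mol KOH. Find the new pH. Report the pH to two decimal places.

pH = 4.73

After neutralization: n(CH3CH2COOH) = 0.169 mol, n(CH3CH2COO-) = 0.109 mol.
pKa = −log(1.2 × 10^-5) = 4.921
pH = pKa + log([A⁻]/[HA]) = 4.921 + log(0.109/0.169) = 4.921 -0.190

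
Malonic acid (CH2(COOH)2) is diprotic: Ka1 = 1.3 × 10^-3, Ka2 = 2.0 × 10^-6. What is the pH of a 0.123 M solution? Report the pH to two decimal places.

Ka1 ≫ Ka2, so treat the first dissociation as the only significant source of H+.
Ka1 = x²/(0.123 − x) = 1.3 × 10^-3
Solving the quadratic: x = (−Ka1 + √(Ka1² + 4·Ka1·C₀))/2 = 1.20 × 10^-2 M
pH = −log(1.20 × 10^-2) = 1.92

pH = 1.92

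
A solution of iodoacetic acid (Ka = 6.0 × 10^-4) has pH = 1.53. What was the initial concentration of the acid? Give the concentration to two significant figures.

[H+] = 10^(-1.53) = 2.95 × 10^-2 M = x
Ka = x²/(C₀ − x) ⇒ C₀ = x + x²/Ka
C₀ = 2.95 × 10^-2 + (2.95 × 10^-2)²/(6.0 × 10^-4) = 1.48 M

C₀ = 1.5 M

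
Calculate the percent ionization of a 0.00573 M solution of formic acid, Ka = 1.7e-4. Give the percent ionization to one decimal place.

15.8%

HCOOH ⇌ HCOO- + H+; let x = [H+] at equilibrium.
Ka = x²/(C₀ − x); solving the quadratic gives x = 9.06 × 10^-4 M.
% ionization = x/C₀ × 100% = 9.06 × 10^-4/0.00573 × 100% = 15.8%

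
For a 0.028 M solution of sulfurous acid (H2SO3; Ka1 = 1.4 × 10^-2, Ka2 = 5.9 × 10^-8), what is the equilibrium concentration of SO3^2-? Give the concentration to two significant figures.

First ionization gives [H+] ≈ [HSO3-] = 1.40 × 10^-2 M.
Second step: Ka2 = [H+][SO3^2-]/[HSO3-] ≈ [SO3^2-] (since [H+] ≈ [HSO3-]).
So [SO3^2-] ≈ Ka2.

5.9 × 10^-8 M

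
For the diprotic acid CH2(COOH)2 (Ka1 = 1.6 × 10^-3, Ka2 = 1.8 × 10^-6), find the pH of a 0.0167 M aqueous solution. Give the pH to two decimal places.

Since Ka1 ≫ Ka2, the first ionization dominates [H+].
Ka1 = x²/(0.0167 − x) = 1.6 × 10^-3
Solving the quadratic: x = (−Ka1 + √(Ka1² + 4·Ka1·C₀))/2 = 4.43 × 10^-3 M
pH = −log(4.43 × 10^-3) = 2.35

pH = 2.35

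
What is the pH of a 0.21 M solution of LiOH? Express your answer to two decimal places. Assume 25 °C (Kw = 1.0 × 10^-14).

LiOH is a strong base; [OH-] = 0.21 M.
pOH = -log(0.21) = 0.68
pH = 14.00 - 0.68 = 13.32

pH = 13.32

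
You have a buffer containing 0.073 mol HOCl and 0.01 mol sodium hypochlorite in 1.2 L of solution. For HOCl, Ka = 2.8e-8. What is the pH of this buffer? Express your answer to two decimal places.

pH = 6.69

pKa = −log(2.8 × 10^-8) = 7.553
Henderson–Hasselbalch: pH = pKa + log([OCl-]/[HOCl]) = 7.553 + log(0.01/0.073)
pH = 7.553 + (-0.863) = 6.69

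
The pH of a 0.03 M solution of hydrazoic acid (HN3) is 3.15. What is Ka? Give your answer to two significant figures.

[H+] = 10^(-3.15) = 7.08 × 10^-4 M
At equilibrium [HA] = 0.03 − 7.08 × 10^-4 = 2.93 × 10^-2 M
Ka = [H+][A-]/[HA] = (7.08 × 10^-4)² / 2.93 × 10^-2 = 1.7 × 10^-5

Ka = 1.7 × 10^-5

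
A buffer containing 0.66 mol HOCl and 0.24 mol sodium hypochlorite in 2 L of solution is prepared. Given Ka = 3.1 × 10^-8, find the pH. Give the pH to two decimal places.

pKa = −log(3.1 × 10^-8) = 7.509
Using pH = pKa + log([base]/[acid]) with [base]/[acid] = 0.24/0.66:
pH = 7.509 + (-0.439) = 7.07

pH = 7.07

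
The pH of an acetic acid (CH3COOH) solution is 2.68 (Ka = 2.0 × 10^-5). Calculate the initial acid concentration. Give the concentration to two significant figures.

[H+] = 10^(-2.68) = 2.09 × 10^-3 M = x
Ka = x²/(C₀ − x) ⇒ C₀ = x + x²/Ka
C₀ = 2.09 × 10^-3 + (2.09 × 10^-3)²/(2.0 × 10^-5) = 2.20 × 10^-1 M

C₀ = 2.2 × 10^-1 M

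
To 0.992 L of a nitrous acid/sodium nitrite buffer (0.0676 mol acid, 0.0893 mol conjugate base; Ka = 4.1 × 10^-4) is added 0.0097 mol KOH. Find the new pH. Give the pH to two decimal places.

After neutralization: n(HNO2) = 0.0579 mol, n(NO2-) = 0.099 mol.
pKa = −log(4.1 × 10^-4) = 3.387
pH = pKa + log(n_NO2-/n_HNO2) = 3.387 + log(0.099/0.0579) = 3.387 + (+0.233)

pH = 3.62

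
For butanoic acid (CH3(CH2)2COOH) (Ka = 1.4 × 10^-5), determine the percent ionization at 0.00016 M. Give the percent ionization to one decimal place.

25.5%

CH3(CH2)2COOH ⇌ CH3(CH2)2COO- + H+; let x = [H+] at equilibrium.
Ka = x²/(C₀ − x); solving the quadratic gives x = 4.08 × 10^-5 M.
Fraction ionized = 4.08 × 10^-5 / 0.00016 = 0.2550 → 25.5%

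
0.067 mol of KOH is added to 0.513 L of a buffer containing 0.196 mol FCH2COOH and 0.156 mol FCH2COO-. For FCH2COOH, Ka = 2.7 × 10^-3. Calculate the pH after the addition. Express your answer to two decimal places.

pH = 2.81

After neutralization: n(FCH2COOH) = 0.129 mol, n(FCH2COO-) = 0.223 mol.
pKa = −log(2.7 × 10^-3) = 2.569
Henderson–Hasselbalch with mole ratio 0.223/0.129: pH = 2.569 + (+0.238)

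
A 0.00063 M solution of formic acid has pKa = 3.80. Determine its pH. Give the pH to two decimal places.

pH = 3.61

HCOOH ⇌ HCOO- + H+
Ka = 10^(−3.80) = 1.58 × 10^-4
Let x = [H+] at equilibrium. Ka = x²/(0.00063 − x).
Here C₀/Ka ≈ 3.99, so the small-x approximation fails. Use the quadratic:
x = [−0.000158 + √(0.000158² + 3.98e-07)]/2 = 2.46 × 10^-4 M
pH = −log[H+] = −log(2.46 × 10^-4) = 3.61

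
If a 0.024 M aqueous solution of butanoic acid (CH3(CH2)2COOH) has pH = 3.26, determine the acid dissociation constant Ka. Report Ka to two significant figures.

Ka = 1.3 × 10^-5

[H+] = 10^(-3.26) = 5.50 × 10^-4 M
At equilibrium [HA] = 0.024 − 5.50 × 10^-4 = 2.35 × 10^-2 M
Ka = [H+][A-]/[HA] = (5.50 × 10^-4)² / 2.35 × 10^-2 = 1.3 × 10^-5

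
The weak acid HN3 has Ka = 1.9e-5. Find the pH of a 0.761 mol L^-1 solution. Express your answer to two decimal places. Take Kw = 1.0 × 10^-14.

HN3 ⇌ N3- + H+
Let x = [H+] at equilibrium. Ka = x²/(0.761 − x).
Since Ka ≪ C₀, x ≈ √(Ka·C₀) = 3.80 × 10^-3 M.
pH = −log[H+] = −log(3.80 × 10^-3) = 2.42

pH = 2.42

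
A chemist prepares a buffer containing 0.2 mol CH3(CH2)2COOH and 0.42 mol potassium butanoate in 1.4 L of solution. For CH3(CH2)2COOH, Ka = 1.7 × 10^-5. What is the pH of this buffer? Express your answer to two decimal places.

pH = 5.09

pKa = −log(1.7 × 10^-5) = 4.770
Using pH = pKa + log([base]/[acid]) with [base]/[acid] = 0.42/0.2:
pH = 4.770 + (+0.322) = 5.09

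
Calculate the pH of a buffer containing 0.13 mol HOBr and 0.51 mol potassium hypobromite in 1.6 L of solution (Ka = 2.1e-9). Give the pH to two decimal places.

pH = 9.27

pKa = −log(2.1 × 10^-9) = 8.678
Henderson–Hasselbalch: pH = pKa + log([OBr-]/[HOBr]) = 8.678 + log(0.51/0.13)
pH = 8.678 + (+0.594) = 9.27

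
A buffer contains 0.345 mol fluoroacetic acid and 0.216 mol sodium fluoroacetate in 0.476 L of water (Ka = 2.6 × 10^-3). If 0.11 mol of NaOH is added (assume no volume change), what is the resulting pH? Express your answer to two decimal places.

OH- converts FCH2COOH to FCH2COO-: FCH2COOH → 0.235 mol, FCH2COO- → 0.326 mol.
pKa = −log(2.6 × 10^-3) = 2.585
pH = pKa + log([A⁻]/[HA]) = 2.585 + log(0.326/0.235) = 2.585 +0.142

pH = 2.73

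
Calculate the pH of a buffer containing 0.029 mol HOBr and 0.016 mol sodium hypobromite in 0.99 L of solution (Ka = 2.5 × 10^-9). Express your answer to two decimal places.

pKa = −log(2.5 × 10^-9) = 8.602
Henderson–Hasselbalch: pH = pKa + log([OBr-]/[HOBr]) = 8.602 + log(0.016/0.029)
pH = 8.602 + (-0.258) = 8.34

pH = 8.34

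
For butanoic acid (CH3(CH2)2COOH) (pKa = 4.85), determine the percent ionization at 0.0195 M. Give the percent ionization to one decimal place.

2.7%

CH3(CH2)2COOH ⇌ CH3(CH2)2COO- + H+; let x = [H+] at equilibrium.
Ka = 10^(−4.85) = 1.41 × 10^-5
x ≈ √(Ka·C₀) = √(1.41 × 10^-5 × 0.0195) = 5.24 × 10^-4 M
% ionization = x/C₀ × 100% = 5.24 × 10^-4/0.0195 × 100% = 2.7%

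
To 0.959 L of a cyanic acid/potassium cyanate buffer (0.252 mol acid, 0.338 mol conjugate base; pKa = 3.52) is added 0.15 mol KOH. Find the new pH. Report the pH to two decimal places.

After neutralization: n(HOCN) = 0.102 mol, n(OCN-) = 0.488 mol.
pH = pKa + log(n_OCN-/n_HOCN) = 3.52 + log(0.488/0.102) = 3.52 + (+0.680)

pH = 4.20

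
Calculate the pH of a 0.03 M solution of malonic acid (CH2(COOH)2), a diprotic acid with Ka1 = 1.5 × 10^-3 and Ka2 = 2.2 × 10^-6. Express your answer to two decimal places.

Ka1 ≫ Ka2, so treat the first dissociation as the only significant source of H+.
Ka1 = x²/(0.03 − x) = 1.5 × 10^-3
Solving the quadratic: x = (−Ka1 + √(Ka1² + 4·Ka1·C₀))/2 = 6.00 × 10^-3 M
pH = −log(6.00 × 10^-3) = 2.22

pH = 2.22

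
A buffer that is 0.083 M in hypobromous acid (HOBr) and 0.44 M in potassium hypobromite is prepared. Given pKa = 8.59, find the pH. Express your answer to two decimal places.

Henderson–Hasselbalch: pH = pKa + log([OBr-]/[HOBr]) = 8.59 + log(0.44/0.083)
pH = 8.59 + (+0.724) = 9.31

pH = 9.31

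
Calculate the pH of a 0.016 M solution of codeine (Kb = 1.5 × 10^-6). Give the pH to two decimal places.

pH = 10.19

C18H21NO3 + H2O ⇌ C18H22NO3+ + OH-
Kb = x²/(0.016 − x) = 1.5 × 10^-6
Since Kb ≪ C₀, x ≈ √(Kb·C₀) = 1.55 × 10^-4 M.
(x/C₀ = 0.97% < 5%, so the approximation holds.)
pOH = 3.81, so pH = 14.00 − pOH = 10.19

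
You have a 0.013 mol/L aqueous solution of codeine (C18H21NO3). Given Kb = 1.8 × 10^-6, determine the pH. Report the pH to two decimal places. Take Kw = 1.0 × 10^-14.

pH = 10.18

C18H21NO3 + H2O ⇌ C18H22NO3+ + OH-
Kb = x²/(0.013 − x) = 1.8 × 10^-6
Neglecting x in the denominator: x = √(1.8 × 10^-6 × 0.013) = 1.53 × 10^-4 M
pOH = −log(1.53 × 10^-4) = 3.82; pH = 14.00 − 3.82 = 10.18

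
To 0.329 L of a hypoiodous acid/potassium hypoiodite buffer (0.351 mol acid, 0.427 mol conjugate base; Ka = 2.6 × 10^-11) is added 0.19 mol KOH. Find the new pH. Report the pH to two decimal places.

After neutralization: n(HOI) = 0.161 mol, n(OI-) = 0.617 mol.
pKa = −log(2.6 × 10^-11) = 10.585
pH = pKa + log(n_OI-/n_HOI) = 10.585 + log(0.617/0.161) = 10.585 + (+0.583)

pH = 11.17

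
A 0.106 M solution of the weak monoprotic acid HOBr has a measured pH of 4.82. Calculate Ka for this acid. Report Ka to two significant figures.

Ka = 2.2 × 10^-9

[H+] = 10^(-4.82) = 1.51 × 10^-5 M
At equilibrium [HA] = 0.106 − 1.51 × 10^-5 = 1.06 × 10^-1 M
Ka = [H+][A-]/[HA] = (1.51 × 10^-5)² / 1.06 × 10^-1 = 2.2 × 10^-9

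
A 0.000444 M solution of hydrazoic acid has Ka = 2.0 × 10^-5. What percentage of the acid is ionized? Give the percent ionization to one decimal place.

HN3 ⇌ N3- + H+; let x = [H+] at equilibrium.
Ka = x²/(C₀ − x); solving the quadratic gives x = 8.48 × 10^-5 M.
Fraction ionized = 8.48 × 10^-5 / 0.000444 = 0.1910 → 19.1%

19.1%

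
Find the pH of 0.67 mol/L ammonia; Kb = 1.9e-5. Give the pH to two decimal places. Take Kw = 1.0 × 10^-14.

NH3 + H2O ⇌ NH4+ + OH-
Kb = [OH-]²/(0.67 − [OH-]) = 1.9 × 10^-5
Assume [OH-] ≪ 0.67: [OH-] ≈ √(1.9 × 10^-5 × 0.67) = 3.57 × 10^-3 M
Check: 0.53% ionized — well under 5%, approximation valid.
pOH = 2.45, so pH = 14.00 − pOH = 11.55

pH = 11.55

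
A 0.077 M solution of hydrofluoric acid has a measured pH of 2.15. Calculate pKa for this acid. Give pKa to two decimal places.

[H+] = 10^(-2.15) = 7.08 × 10^-3 M
At equilibrium [HA] = 0.077 − 7.08 × 10^-3 = 6.99 × 10^-2 M
Ka = [H+][A-]/[HA] = (7.08 × 10^-3)² / 6.99 × 10^-2 = 7.17 × 10^-4
pKa = -log(7.17 × 10^-4) = 3.14

pKa = 3.14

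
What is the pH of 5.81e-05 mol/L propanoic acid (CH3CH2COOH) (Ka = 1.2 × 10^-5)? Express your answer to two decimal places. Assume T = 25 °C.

CH3CH2COOH ⇌ CH3CH2COO- + H+
Ka = [H+]²/(5.81e-05 − [H+]) = 1.2 × 10^-5
[H+] is not negligible relative to C₀; solve [H+]² + 1.2e-05·[H+] − 6.97e-10 = 0.
[H+] = (−Ka + √(Ka² + 4·Ka·C₀))/2 = 2.11 × 10^-5 M
pH = −log(2.11 × 10^-5) = 4.68

pH = 4.68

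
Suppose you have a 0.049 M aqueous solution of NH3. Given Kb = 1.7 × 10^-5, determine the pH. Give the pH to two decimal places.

pH = 10.96

NH3 + H2O ⇌ NH4+ + OH-
From the ICE table, Kb = [OH-]²/(0.049 − [OH-]) = 1.7 × 10^-5.
Neglecting [OH-] in the denominator: [OH-] = √(1.7 × 10^-5 × 0.049) = 9.13 × 10^-4 M
([OH-]/C₀ = 1.9% < 5%, so the approximation holds.)
pOH = −log(9.13 × 10^-4) = 3.04; pH = 14.00 − 3.04 = 10.96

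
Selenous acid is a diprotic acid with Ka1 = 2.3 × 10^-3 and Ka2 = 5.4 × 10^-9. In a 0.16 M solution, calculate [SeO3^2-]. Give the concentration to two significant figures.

5.4 × 10^-9 M

First ionization gives [H+] ≈ [HSeO3-] = 1.81 × 10^-2 M.
Second step: Ka2 = [H+][SeO3^2-]/[HSeO3-] ≈ [SeO3^2-] (since [H+] ≈ [HSeO3-]).
So [SeO3^2-] ≈ Ka2.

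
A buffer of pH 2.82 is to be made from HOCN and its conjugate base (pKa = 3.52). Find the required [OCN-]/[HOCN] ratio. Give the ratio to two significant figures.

ratio = 0.20

pH = pKa + log(r) ⇒ log(r) = 2.82 − 3.52 = -0.70
r = [OCN-]/[HOCN] = 10^(-0.70) = 0.2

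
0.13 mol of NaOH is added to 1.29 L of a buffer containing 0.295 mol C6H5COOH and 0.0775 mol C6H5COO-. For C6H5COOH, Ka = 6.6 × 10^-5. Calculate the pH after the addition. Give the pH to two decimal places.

OH- converts C6H5COOH to C6H5COO-: C6H5COOH → 0.165 mol, C6H5COO- → 0.208 mol.
pKa = −log(6.6 × 10^-5) = 4.180
pH = pKa + log([A⁻]/[HA]) = 4.180 + log(0.208/0.165) = 4.180 +0.101

pH = 4.28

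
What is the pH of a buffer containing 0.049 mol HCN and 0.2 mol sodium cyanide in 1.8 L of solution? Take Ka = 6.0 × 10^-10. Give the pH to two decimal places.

pKa = −log(6.0 × 10^-10) = 9.222
pH = pKa + log([A⁻]/[HA]) = 9.222 + log(0.2/0.049)
pH = 9.222 + (+0.611) = 9.83

pH = 9.83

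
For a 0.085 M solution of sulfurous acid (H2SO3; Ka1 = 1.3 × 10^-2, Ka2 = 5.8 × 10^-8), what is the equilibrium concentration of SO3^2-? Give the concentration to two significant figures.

5.8 × 10^-8 M

First ionization gives [H+] ≈ [HSO3-] = 2.74 × 10^-2 M.
Second step: Ka2 = [H+][SO3^2-]/[HSO3-] ≈ [SO3^2-] (since [H+] ≈ [HSO3-]).
So [SO3^2-] ≈ Ka2.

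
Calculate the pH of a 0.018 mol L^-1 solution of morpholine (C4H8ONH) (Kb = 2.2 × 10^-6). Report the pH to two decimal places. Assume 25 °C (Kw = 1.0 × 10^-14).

pH = 10.30

C4H8ONH + H2O ⇌ C4H8ONH2+ + OH-
Kb = [OH-]²/(0.018 − [OH-]) = 2.2 × 10^-6
Since Kb ≪ C₀, [OH-] ≈ √(Kb·C₀) = 1.99 × 10^-4 M.
([OH-]/C₀ = 1.1% < 5%, so the approximation holds.)
pOH = −log(1.99 × 10^-4) = 3.70; pH = 14.00 − 3.70 = 10.30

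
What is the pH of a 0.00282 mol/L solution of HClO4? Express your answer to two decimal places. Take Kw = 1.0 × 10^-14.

pH = 2.55

HClO4 is a strong acid and dissociates completely, so [H+] = 0.00282 M.
pH = -log(0.00282) = 2.55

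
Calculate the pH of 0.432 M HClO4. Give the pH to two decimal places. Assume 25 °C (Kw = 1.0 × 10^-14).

HClO4 is a strong acid and dissociates completely, so [H+] = 0.432 M.
pH = -log(0.432) = 0.36

pH = 0.36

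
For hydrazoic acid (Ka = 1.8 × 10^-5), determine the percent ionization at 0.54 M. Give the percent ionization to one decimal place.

HN3 ⇌ N3- + H+; let x = [H+] at equilibrium.
x ≈ √(Ka·C₀) = √(1.8 × 10^-5 × 0.54) = 3.12 × 10^-3 M
% ionization = x/C₀ × 100% = 3.12 × 10^-3/0.54 × 100% = 0.6%

0.6%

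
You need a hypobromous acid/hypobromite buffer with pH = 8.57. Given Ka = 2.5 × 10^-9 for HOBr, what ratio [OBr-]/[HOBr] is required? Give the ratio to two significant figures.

ratio = 0.93

pKa = -log(2.5 × 10^-9) = 8.602
pH = pKa + log(r) ⇒ log(r) = 8.57 − 8.602 = -0.032
r = [OBr-]/[HOBr] = 10^(-0.032) = 0.929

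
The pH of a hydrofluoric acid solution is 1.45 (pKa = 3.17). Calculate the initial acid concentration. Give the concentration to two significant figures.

[H+] = 10^(-1.45) = 3.55 × 10^-2 M = x
Ka = 10^(−3.17) = 6.76 × 10^-4
Ka = x²/(C₀ − x) ⇒ C₀ = x + x²/Ka
C₀ = 3.55 × 10^-2 + (3.55 × 10^-2)²/(6.76 × 10^-4) = 1.90 M

C₀ = 1.9 M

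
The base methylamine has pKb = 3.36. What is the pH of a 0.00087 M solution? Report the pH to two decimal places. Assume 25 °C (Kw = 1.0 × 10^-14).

pH = 10.64

CH3NH2 + H2O ⇌ CH3NH3+ + OH-
Kb = 10^(−3.36) = 4.37 × 10^-4
From the ICE table, Kb = [OH-]²/(0.00087 − [OH-]) = 4.37 × 10^-4.
[OH-] is not negligible relative to C₀; solve [OH-]² + 0.000437·[OH-] − 3.8e-07 = 0.
[OH-] = (−Kb + √(Kb² + 4·Kb·C₀))/2 = 4.36 × 10^-4 M
pOH = 3.36, so pH = 14.00 − pOH = 10.64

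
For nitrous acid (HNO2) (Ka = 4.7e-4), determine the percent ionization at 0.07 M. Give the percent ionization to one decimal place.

7.9%

HNO2 ⇌ NO2- + H+; let x = [H+] at equilibrium.
Solve x² + 0.00047x − 3.29e-05 = 0 → x = 5.51 × 10^-3 M
% ionization = x/C₀ × 100% = 5.51 × 10^-3/0.07 × 100% = 7.9%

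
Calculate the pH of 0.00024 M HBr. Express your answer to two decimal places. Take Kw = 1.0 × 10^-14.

pH = 3.62

HBr is a strong acid and dissociates completely, so [H+] = 0.00024 M.
pH = -log(0.00024) = 3.62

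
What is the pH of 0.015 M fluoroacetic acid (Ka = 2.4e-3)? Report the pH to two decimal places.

FCH2COOH ⇌ FCH2COO- + H+
Ka = [H+]²/(0.015 − [H+]) = 2.4 × 10^-3
The 5% rule fails; solving [H+]² + Ka·[H+] − Ka·C₀ = 0 exactly:
[H+] = (−Ka + √(Ka² + 4·Ka·C₀))/2 = 4.92 × 10^-3 M
pH = −log[H+] = −log(4.92 × 10^-3) = 2.31

pH = 2.31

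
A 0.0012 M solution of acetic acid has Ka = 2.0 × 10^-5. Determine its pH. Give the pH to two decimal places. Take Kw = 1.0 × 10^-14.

pH = 3.84

CH3COOH ⇌ CH3COO- + H+
From the ICE table, Ka = [H+]²/(0.0012 − [H+]) = 2.0 × 10^-5.
The 5% rule fails; solving [H+]² + Ka·[H+] − Ka·C₀ = 0 exactly:
[H+] = (−Ka + √(Ka² + 4·Ka·C₀))/2 = 1.45 × 10^-4 M
pH = −log(1.45 × 10^-4) = 3.84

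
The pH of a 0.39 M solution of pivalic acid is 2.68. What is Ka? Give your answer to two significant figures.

[H+] = 10^(-2.68) = 2.09 × 10^-3 M
At equilibrium [HA] = 0.39 − 2.09 × 10^-3 = 3.88 × 10^-1 M
Ka = [H+][A-]/[HA] = (2.09 × 10^-3)² / 3.88 × 10^-1 = 1.1 × 10^-5

Ka = 1.1 × 10^-5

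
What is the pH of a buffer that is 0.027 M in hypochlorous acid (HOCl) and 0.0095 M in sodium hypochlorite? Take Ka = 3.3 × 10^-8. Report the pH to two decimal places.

pKa = −log(3.3 × 10^-8) = 7.481
Henderson–Hasselbalch: pH = pKa + log([OCl-]/[HOCl]) = 7.481 + log(0.0095/0.027)
pH = 7.481 + (-0.454) = 7.03

pH = 7.03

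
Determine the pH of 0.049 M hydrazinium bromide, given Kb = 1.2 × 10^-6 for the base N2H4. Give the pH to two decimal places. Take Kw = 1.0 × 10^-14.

N2H5+ is the conjugate acid of the weak base N2H4.
Ka = Kw/Kb = 1.0×10^-14 / 1.2 × 10^-6 = 8.33 × 10^-9
From the ICE table, Ka = [H+]²/(0.049 − [H+]) = 8.33 × 10^-9.
Neglecting [H+] in the denominator: [H+] = √(8.33 × 10^-9 × 0.049) = 2.02 × 10^-5 M
Check: 0.041% ionized — well under 5%, approximation valid.
pH = −log(2.02 × 10^-5) = 4.69

pH = 4.69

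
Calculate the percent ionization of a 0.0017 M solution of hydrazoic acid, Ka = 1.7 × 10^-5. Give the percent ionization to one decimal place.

9.5%

HN3 ⇌ N3- + H+; let x = [H+] at equilibrium.
Ka = x²/(C₀ − x); solving the quadratic gives x = 1.62 × 10^-4 M.
Fraction ionized = 1.62 × 10^-4 / 0.0017 = 0.0953 → 9.5%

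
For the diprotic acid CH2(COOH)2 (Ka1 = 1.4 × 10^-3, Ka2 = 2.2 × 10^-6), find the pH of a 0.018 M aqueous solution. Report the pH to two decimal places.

Since Ka1 ≫ Ka2, the first ionization dominates [H+].
Ka1 = x²/(0.018 − x) = 1.4 × 10^-3
Solving the quadratic: x = (−Ka1 + √(Ka1² + 4·Ka1·C₀))/2 = 4.37 × 10^-3 M
pH = −log(4.37 × 10^-3) = 2.36

pH = 2.36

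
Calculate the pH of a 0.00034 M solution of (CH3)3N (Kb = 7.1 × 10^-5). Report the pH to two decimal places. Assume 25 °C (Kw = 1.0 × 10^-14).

(CH3)3N + H2O ⇌ (CH3)3NH+ + OH-
Kb = x²/(0.00034 − x) = 7.1 × 10^-5
The 5% rule fails; solving x² + Kb·x − Kb·C₀ = 0 exactly:
x = [−7.1e-05 + √(7.1e-05² + 9.66e-08)]/2 = 1.24 × 10^-4 M
pOH = 3.91, so pH = 14.00 − pOH = 10.09

pH = 10.09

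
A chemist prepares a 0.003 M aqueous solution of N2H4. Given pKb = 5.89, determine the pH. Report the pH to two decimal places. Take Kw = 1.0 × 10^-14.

N2H4 + H2O ⇌ N2H5+ + OH-
Kb = 10^(−5.89) = 1.29 × 10^-6
From the ICE table, Kb = x²/(0.003 − x) = 1.29 × 10^-6.
Neglecting x in the denominator: x = √(1.29 × 10^-6 × 0.003) = 6.22 × 10^-5 M
(x/C₀ = 2.1% < 5%, so the approximation holds.)
pOH = 4.21, so pH = 14.00 − pOH = 9.79

pH = 9.79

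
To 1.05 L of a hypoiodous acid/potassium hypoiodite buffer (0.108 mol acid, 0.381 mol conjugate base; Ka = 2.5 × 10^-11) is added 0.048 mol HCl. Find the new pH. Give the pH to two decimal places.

pH = 10.93

Added H+ converts OI- to HOI: HOI → 0.156 mol, OI- → 0.333 mol.
pKa = −log(2.5 × 10^-11) = 10.602
pH = pKa + log([A⁻]/[HA]) = 10.602 + log(0.333/0.156) = 10.602 +0.329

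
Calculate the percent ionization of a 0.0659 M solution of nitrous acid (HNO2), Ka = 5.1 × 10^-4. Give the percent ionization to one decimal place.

8.4%

HNO2 ⇌ NO2- + H+; let x = [H+] at equilibrium.
Ka = x²/(C₀ − x); solving the quadratic gives x = 5.55 × 10^-3 M.
Fraction ionized = 5.55 × 10^-3 / 0.0659 = 0.0842 → 8.4%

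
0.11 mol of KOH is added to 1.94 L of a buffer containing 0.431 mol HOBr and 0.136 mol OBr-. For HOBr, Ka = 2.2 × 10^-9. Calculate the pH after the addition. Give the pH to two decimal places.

After neutralization: n(HOBr) = 0.321 mol, n(OBr-) = 0.246 mol.
pKa = −log(2.2 × 10^-9) = 8.658
pH = pKa + log([A⁻]/[HA]) = 8.658 + log(0.246/0.321) = 8.658 -0.116

pH = 8.54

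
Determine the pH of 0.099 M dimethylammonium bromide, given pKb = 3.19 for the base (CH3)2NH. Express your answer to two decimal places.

(CH3)2NH2+ is the conjugate acid of the weak base (CH3)2NH.
Kb = 10^(−3.19) = 6.46 × 10^-4
Ka = Kw/Kb = 1.0×10^-14 / 6.46 × 10^-4 = 1.55 × 10^-11
Ka = [H+]²/(0.099 − [H+]) = 1.55 × 10^-11
Assume [H+] ≪ 0.099: [H+] ≈ √(1.55 × 10^-11 × 0.099) = 1.24 × 10^-6 M
Check: 0.0013% ionized — well under 5%, approximation valid.
pH = −log[H+] = −log(1.24 × 10^-6) = 5.91

pH = 5.91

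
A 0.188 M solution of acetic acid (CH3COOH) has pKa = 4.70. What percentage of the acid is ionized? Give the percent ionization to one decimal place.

CH3COOH ⇌ CH3COO- + H+; let x = [H+] at equilibrium.
Ka = 10^(−4.70) = 2.00 × 10^-5
x ≈ √(Ka·C₀) = √(2.00 × 10^-5 × 0.188) = 1.94 × 10^-3 M
% ionization = x/C₀ × 100% = 1.94 × 10^-3/0.188 × 100% = 1.0%

1.0%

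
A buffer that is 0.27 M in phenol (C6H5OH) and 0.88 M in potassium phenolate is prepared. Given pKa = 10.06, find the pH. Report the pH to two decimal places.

pH = 10.57

Using pH = pKa + log([base]/[acid]) with [base]/[acid] = 0.88/0.27:
pH = 10.06 + (+0.513) = 10.57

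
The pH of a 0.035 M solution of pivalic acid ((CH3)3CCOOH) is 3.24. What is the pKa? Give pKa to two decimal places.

pKa = 5.02

[H+] = 10^(-3.24) = 5.75 × 10^-4 M
At equilibrium [HA] = 0.035 − 5.75 × 10^-4 = 3.44 × 10^-2 M
Ka = [H+][A-]/[HA] = (5.75 × 10^-4)² / 3.44 × 10^-2 = 9.61 × 10^-6
pKa = -log(9.61 × 10^-6) = 5.02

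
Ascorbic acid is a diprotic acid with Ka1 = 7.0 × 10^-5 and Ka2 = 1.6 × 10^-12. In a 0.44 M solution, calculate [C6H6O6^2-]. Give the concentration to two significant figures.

First ionization gives [H+] ≈ [HC6H6O6-] = 5.55 × 10^-3 M.
Second step: Ka2 = [H+][C6H6O6^2-]/[HC6H6O6-] ≈ [C6H6O6^2-] (since [H+] ≈ [HC6H6O6-]).
So [C6H6O6^2-] ≈ Ka2.

1.6 × 10^-12 M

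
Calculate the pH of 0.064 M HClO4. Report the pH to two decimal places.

pH = 1.19

HClO4 is a strong acid and dissociates completely, so [H+] = 0.064 M.
pH = -log(0.064) = 1.19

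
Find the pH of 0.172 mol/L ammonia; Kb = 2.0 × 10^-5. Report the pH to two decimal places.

pH = 11.27

NH3 + H2O ⇌ NH4+ + OH-
Kb = [OH-]²/(0.172 − [OH-]) = 2.0 × 10^-5
Neglecting [OH-] in the denominator: [OH-] = √(2.0 × 10^-5 × 0.172) = 1.85 × 10^-3 M
([OH-]/C₀ = 1.1% < 5%, so the approximation holds.)
pOH = −log(1.85 × 10^-3) = 2.73; pH = 14.00 − 2.73 = 11.27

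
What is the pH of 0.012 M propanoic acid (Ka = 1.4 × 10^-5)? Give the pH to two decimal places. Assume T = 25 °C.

pH = 3.39

CH3CH2COOH ⇌ CH3CH2COO- + H+
Let x = [H+] at equilibrium. Ka = x²/(0.012 − x).
Neglecting x in the denominator: x = √(1.4 × 10^-5 × 0.012) = 4.10 × 10^-4 M
pH = −log(4.10 × 10^-4) = 3.39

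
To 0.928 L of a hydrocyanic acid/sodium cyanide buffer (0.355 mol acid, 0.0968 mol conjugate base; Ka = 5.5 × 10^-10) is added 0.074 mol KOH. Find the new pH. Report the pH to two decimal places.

pH = 9.04

After neutralization: n(HCN) = 0.281 mol, n(CN-) = 0.171 mol.
pKa = −log(5.5 × 10^-10) = 9.260
Henderson–Hasselbalch with mole ratio 0.171/0.281: pH = 9.260 + (-0.216)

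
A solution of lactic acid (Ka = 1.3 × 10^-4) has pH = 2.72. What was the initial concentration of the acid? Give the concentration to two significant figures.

C₀ = 3.0 × 10^-2 M

[H+] = 10^(-2.72) = 1.91 × 10^-3 M = x
Ka = x²/(C₀ − x) ⇒ C₀ = x + x²/Ka
C₀ = 1.91 × 10^-3 + (1.91 × 10^-3)²/(1.3 × 10^-4) = 3.00 × 10^-2 M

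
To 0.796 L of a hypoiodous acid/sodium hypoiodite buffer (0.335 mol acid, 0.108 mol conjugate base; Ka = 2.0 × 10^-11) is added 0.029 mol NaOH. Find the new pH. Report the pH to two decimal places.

OH- converts HOI to OI-: HOI → 0.306 mol, OI- → 0.137 mol.
pKa = −log(2.0 × 10^-11) = 10.699
Henderson–Hasselbalch with mole ratio 0.137/0.306: pH = 10.699 + (-0.349)

pH = 10.35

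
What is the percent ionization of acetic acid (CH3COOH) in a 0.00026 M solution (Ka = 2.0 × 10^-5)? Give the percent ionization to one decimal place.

CH3COOH ⇌ CH3COO- + H+; let x = [H+] at equilibrium.
Solve x² + 2e-05x − 5.2e-09 = 0 → x = 6.28 × 10^-5 M
Fraction ionized = 6.28 × 10^-5 / 0.00026 = 0.2415 → 24.2%

24.2%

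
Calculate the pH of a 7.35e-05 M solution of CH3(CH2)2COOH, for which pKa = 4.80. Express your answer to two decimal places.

CH3(CH2)2COOH ⇌ CH3(CH2)2COO- + H+
Ka = 10^(−4.80) = 1.58 × 10^-5
Ka = [H+]²/(7.35e-05 − [H+]) = 1.58 × 10^-5
The 5% rule fails; solving [H+]² + Ka·[H+] − Ka·C₀ = 0 exactly:
[H+] = (−Ka + √(Ka² + 4·Ka·C₀))/2 = 2.71 × 10^-5 M
pH = −log[H+] = −log(2.71 × 10^-5) = 4.57

pH = 4.57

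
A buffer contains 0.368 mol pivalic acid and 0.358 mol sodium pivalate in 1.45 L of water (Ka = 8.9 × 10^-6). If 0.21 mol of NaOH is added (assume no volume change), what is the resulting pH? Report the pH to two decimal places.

After neutralization: n((CH3)3CCOOH) = 0.158 mol, n((CH3)3CCOO-) = 0.568 mol.
pKa = −log(8.9 × 10^-6) = 5.051
pH = pKa + log([A⁻]/[HA]) = 5.051 + log(0.568/0.158) = 5.051 +0.556

pH = 5.61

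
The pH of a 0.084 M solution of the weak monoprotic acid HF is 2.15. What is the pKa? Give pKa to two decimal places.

pKa = 3.19

[H+] = 10^(-2.15) = 7.08 × 10^-3 M
At equilibrium [HA] = 0.084 − 7.08 × 10^-3 = 7.69 × 10^-2 M
Ka = [H+][A-]/[HA] = (7.08 × 10^-3)² / 7.69 × 10^-2 = 6.52 × 10^-4
pKa = -log(6.52 × 10^-4) = 3.19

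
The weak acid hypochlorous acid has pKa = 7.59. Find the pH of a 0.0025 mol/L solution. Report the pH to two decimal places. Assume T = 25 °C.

pH = 5.10

HOCl ⇌ OCl- + H+
Ka = 10^(−7.59) = 2.57 × 10^-8
Ka = [H+]²/(0.0025 − [H+]) = 2.57 × 10^-8
Since Ka ≪ C₀, [H+] ≈ √(Ka·C₀) = 8.02 × 10^-6 M.
Check: 0.32% ionized — well under 5%, approximation valid.
pH = −log(8.02 × 10^-6) = 5.10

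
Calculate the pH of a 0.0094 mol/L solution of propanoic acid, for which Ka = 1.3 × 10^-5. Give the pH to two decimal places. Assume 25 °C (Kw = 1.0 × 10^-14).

CH3CH2COOH ⇌ CH3CH2COO- + H+
From the ICE table, Ka = [H+]²/(0.0094 − [H+]) = 1.3 × 10^-5.
Assume [H+] ≪ 0.0094: [H+] ≈ √(1.3 × 10^-5 × 0.0094) = 3.50 × 10^-4 M
pH = −log[H+] = −log(3.50 × 10^-4) = 3.46

pH = 3.46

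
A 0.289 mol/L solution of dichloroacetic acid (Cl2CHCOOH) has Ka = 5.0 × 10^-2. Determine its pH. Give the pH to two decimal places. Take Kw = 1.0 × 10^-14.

Cl2CHCOOH ⇌ Cl2CHCOO- + H+
Ka = [H+]²/(0.289 − [H+]) = 5.0 × 10^-2
[H+] is not negligible relative to C₀; solve [H+]² + 0.05·[H+] − 0.0144 = 0.
[H+] = (−Ka + √(Ka² + 4·Ka·C₀))/2 = 9.78 × 10^-2 M
pH = −log[H+] = −log(9.78 × 10^-2) = 1.01

pH = 1.01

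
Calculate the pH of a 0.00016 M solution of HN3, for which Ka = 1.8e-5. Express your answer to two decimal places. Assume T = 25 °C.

HN3 ⇌ N3- + H+
Ka = [H+]²/(0.00016 − [H+]) = 1.8 × 10^-5
[H+] is not negligible relative to C₀; solve [H+]² + 1.8e-05·[H+] − 2.88e-09 = 0.
[H+] = [−1.8e-05 + √(1.8e-05² + 1.15e-08)]/2 = 4.54 × 10^-5 M
pH = −log(4.54 × 10^-5) = 4.34

pH = 4.34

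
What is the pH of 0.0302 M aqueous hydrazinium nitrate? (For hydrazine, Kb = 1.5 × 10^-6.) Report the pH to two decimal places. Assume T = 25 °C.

N2H5+ is the conjugate acid of the weak base N2H4.
Ka = Kw/Kb = 1.0×10^-14 / 1.5 × 10^-6 = 6.67 × 10^-9
From the ICE table, Ka = [H+]²/(0.0302 − [H+]) = 6.67 × 10^-9.
Since Ka ≪ C₀, [H+] ≈ √(Ka·C₀) = 1.42 × 10^-5 M.
Check: 0.047% ionized — well under 5%, approximation valid.
pH = −log[H+] = −log(1.42 × 10^-5) = 4.85

pH = 4.85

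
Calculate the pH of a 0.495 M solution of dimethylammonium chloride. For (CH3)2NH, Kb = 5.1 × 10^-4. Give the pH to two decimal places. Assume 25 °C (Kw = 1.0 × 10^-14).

(CH3)2NH2+ is the conjugate acid of the weak base (CH3)2NH.
Ka = Kw/Kb = 1.0×10^-14 / 5.1 × 10^-4 = 1.96 × 10^-11
Let x = [H+] at equilibrium. Ka = x²/(0.495 − x).
Neglecting x in the denominator: x = √(1.96 × 10^-11 × 0.495) = 3.11 × 10^-6 M
Check: 0.00063% ionized — well under 5%, approximation valid.
pH = −log[H+] = −log(3.11 × 10^-6) = 5.51

pH = 5.51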